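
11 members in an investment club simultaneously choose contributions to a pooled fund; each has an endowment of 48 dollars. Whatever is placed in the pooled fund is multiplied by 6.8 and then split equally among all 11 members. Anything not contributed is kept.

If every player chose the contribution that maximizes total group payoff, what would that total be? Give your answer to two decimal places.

3590.40 dollars

Each contributed unit returns 6.800 to the group as a whole (0.6182 to each of 11 players), which exceeds 1, so the social optimum is full contribution: group total = 6.800 × 528 = 3590.40.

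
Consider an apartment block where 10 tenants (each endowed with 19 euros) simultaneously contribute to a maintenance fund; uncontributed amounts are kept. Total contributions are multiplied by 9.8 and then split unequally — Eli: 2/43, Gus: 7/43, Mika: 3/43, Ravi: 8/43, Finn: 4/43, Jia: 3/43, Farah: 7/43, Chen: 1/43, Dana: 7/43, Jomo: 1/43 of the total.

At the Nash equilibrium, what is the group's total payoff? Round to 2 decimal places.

858.80 euros

A player with share s gets back 9.8·s per unit contributed, so full contribution is dominant for anyone with s > 1/9.8 = 0.1020 and zero contribution is dominant for anyone below.
The shares above 0.1020 belong to Gus, Ravi, Farah and Dana, contributing 19 each; the remaining 6 contribute 0. Total contributed: 76.
The maintenance fund pays out 9.8 × 76 = 744.80 in total (split across the unequal shares, but the aggregate is all that matters for the group sum).
The 6 free-riders keep 19 each, adding 114. Group total = 114 + 744.80 = 858.80.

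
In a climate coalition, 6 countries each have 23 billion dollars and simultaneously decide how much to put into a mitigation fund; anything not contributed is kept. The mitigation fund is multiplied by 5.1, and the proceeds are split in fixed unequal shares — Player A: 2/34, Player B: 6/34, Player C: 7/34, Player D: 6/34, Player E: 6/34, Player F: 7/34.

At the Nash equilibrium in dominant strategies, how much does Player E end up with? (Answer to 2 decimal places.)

64.40 billion dollars

Each unit j contributes comes back to j as 5.1 × (j's share), so j prefers to contribute only if that share exceeds 1/5.1 = 0.1961; otherwise keeping the unit dominates.
The shares above 0.1961 belong to Player C and Player F, contributing 23 each; the remaining 4 contribute 0. Total contributed: 46.
Player E keeps 23 and receives 5.1 × 46 × 6/34 = 41.40 from the mitigation fund, for a payoff of 64.40.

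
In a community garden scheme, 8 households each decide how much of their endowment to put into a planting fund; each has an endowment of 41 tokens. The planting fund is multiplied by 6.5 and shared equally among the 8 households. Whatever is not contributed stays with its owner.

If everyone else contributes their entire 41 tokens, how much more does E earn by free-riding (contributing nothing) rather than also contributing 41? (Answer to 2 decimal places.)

Switching from a contribution of 41 to 0 lets E keep an extra 41 tokens, but lowers the planting fund by 41, which costs E their own share of that drop: 6.5/8 × 41 = 33.31.
Net gain = 41 − 33.31 = 7.69. The private return per contributed unit (0.8125) is below 1, so free-riding is indeed the best response regardless of what the others do.

7.69 tokens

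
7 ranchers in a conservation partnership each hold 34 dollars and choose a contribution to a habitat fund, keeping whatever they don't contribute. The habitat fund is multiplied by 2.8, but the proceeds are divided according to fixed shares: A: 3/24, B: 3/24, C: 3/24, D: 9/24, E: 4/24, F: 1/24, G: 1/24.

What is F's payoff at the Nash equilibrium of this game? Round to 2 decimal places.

37.97 dollars

A player with share s gets back 2.8·s per unit contributed, so full contribution is dominant for anyone with s > 1/2.8 = 0.3571 and zero contribution is dominant for anyone below.
Only D (9/24) clears that bar, contributing 34; the remaining 6 contribute 0. Total contributed: 34.
F keeps 34 and receives 2.8 × 34 × 1/24 = 3.97 from the habitat fund, for a payoff of 37.97.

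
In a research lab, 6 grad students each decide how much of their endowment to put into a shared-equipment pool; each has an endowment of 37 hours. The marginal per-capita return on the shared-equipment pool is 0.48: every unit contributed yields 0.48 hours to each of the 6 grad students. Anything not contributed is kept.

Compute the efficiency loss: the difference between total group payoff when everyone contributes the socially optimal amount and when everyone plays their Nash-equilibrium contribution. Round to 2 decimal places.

417.36 hours

The private return per contributed unit is 0.48 < 1, so contributing 0 is dominant for every player. At the Nash equilibrium everyone keeps their 37, and the group total is 6 × 37 = 222.
Each contributed unit returns 2.880 to the group as a whole (0.48 to each of 6 players), which exceeds 1, so the social optimum is full contribution: group total = 2.880 × 222 = 639.36.
Efficiency loss = 639.36 − 222 = 417.36.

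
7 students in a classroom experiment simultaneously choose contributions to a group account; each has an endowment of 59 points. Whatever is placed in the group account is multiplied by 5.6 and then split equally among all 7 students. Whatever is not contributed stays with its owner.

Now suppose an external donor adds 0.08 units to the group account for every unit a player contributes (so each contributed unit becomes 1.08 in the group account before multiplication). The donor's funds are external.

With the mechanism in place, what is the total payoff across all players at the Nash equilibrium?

413.00 points

The effective private return is 5.6 × 1.08 / 7 = 0.8640, which is still under 1, so the mechanism doesn't change anyone's dominant strategy: zero contribution.
At the Nash equilibrium no one contributes; group total payoff = 7 × 59 = 413.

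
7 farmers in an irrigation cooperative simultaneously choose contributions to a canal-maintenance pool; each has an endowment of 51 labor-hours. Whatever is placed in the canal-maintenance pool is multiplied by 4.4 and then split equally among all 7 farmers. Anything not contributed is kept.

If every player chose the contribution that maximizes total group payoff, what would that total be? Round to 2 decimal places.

Each contributed unit returns 4.400 to the group as a whole (0.6286 to each of 7 players), which exceeds 1, so the social optimum is full contribution: group total = 4.400 × 357 = 1570.80.

1570.80 labor-hours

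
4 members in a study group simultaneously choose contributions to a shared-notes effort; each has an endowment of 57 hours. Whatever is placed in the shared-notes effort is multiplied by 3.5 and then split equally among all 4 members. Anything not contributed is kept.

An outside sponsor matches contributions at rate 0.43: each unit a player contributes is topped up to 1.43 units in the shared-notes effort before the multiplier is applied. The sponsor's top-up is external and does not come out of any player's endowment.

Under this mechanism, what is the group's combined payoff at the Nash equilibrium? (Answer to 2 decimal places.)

1141.14 hours

The effective private return per unit is now 3.5 × 1.43 / 4 = 1.2513 > 1, so every player's dominant strategy flips to full contribution.
At the Nash equilibrium everyone contributes 57. Group total payoff = 3.5 × 1.43 × 228 = 1141.14.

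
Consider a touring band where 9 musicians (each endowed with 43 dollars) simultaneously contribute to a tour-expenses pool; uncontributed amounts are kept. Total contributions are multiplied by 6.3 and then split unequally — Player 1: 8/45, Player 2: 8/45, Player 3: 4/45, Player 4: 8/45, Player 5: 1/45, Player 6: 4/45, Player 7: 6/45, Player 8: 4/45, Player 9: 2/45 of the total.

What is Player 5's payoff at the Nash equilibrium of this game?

61.06 dollars

A player with share s gets back 6.3·s per unit contributed, so full contribution is dominant for anyone with s > 1/6.3 = 0.1587 and zero contribution is dominant for anyone below.
Player 1, Player 2 and Player 4 clear that bar, contributing 43 each; the remaining 6 contribute 0. Total contributed: 129.
Player 5 keeps 43 and receives 6.3 × 129 × 1/45 = 18.06 from the tour-expenses pool, for a payoff of 61.06.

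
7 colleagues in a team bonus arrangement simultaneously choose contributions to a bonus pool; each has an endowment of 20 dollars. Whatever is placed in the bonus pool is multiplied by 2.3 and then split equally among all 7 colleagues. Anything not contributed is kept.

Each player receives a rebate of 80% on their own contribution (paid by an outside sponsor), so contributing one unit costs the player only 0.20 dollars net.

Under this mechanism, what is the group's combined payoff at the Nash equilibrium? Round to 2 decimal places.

With the mechanism, a contributed unit returns (2.3/7) / 0.20 = 1.6429 per unit of net cost to the contributor — now above 1 — so contributing fully is weakly dominant for every player.
So the Nash equilibrium is full contribution by all 7; the group earns 7 × (20 × 0.80 + 2.3 × 20) = 434.00.

434.00 dollars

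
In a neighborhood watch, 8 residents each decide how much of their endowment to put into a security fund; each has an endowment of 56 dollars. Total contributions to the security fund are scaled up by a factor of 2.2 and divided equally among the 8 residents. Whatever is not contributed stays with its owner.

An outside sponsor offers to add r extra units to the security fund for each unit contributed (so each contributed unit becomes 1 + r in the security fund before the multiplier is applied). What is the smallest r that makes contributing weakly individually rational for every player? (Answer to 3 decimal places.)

With matching at rate r, one contributed unit becomes (1 + r) in the security fund and returns 2.2 × (1 + r) / 8 to the contributor.
Setting this equal to 1: 1 + r = 8/2.2 = 3.6364.
So the minimum matching rate is r = 3.6364 − 1 = 2.636.

2.636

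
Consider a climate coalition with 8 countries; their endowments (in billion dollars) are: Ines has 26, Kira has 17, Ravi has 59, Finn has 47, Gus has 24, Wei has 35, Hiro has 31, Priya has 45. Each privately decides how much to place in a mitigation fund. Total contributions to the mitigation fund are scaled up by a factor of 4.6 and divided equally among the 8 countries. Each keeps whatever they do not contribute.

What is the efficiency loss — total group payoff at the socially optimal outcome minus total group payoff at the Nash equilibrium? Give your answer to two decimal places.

1022.40 billion dollars

The private return per contributed unit is 4.6/8 = 0.5750 < 1 for every player regardless of endowment, so the Nash equilibrium is zero contribution and the group total is Σ E_j = 26 + 17 + 59 + 47 + 24 + 35 + 31 + 45 = 284.
Each contributed unit returns 4.600 to the group, so the social optimum is full contribution by everyone: group total = 4.600 × 284 = 1306.40.
Efficiency loss = (4.600 − 1) × 284 = 1022.40.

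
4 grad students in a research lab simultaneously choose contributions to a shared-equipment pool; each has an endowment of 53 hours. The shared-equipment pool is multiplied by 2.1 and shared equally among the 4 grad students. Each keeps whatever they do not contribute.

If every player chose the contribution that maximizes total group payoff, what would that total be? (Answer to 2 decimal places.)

445.20 hours

Each contributed unit returns 2.100 to the group as a whole (0.5250 to each of 4 players), which exceeds 1, so the social optimum is full contribution: group total = 2.100 × 212 = 445.20.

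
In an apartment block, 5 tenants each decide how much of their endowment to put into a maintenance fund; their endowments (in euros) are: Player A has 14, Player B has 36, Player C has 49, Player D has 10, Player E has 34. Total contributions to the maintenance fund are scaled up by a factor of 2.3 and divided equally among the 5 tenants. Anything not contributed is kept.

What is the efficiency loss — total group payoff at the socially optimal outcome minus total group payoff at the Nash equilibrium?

185.90 euros

The private return per contributed unit is 2.3/5 = 0.4600 < 1 for every player regardless of endowment, so the Nash equilibrium is zero contribution and the group total is Σ E_j = 14 + 36 + 49 + 10 + 34 = 143.
Each contributed unit returns 2.300 to the group, so the social optimum is full contribution by everyone: group total = 2.300 × 143 = 328.90.
Efficiency loss = (2.300 − 1) × 143 = 185.90.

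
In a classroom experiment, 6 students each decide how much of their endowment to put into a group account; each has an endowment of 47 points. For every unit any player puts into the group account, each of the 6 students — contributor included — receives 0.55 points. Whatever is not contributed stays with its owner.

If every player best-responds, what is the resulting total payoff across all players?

282.00 points

The private return per contributed unit is 0.55 < 1, so contributing 0 is dominant for every player. At the Nash equilibrium everyone keeps their 47, and the group total is 6 × 47 = 282.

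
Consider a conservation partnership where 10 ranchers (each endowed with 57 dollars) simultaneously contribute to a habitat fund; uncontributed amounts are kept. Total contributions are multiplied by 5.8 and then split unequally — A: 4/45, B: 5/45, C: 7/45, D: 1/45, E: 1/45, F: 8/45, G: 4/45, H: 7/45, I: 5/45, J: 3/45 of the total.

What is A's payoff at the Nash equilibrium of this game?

86.39 dollars

A player with share s gets back 5.8·s per unit contributed, so full contribution is dominant for anyone with s > 1/5.8 = 0.1724 and zero contribution is dominant for anyone below.
Only F (8/45) clears that bar, contributing 57; the remaining 9 contribute 0. Total contributed: 57.
A keeps 57 and receives 5.8 × 57 × 4/45 = 29.39 from the habitat fund, for a payoff of 86.39.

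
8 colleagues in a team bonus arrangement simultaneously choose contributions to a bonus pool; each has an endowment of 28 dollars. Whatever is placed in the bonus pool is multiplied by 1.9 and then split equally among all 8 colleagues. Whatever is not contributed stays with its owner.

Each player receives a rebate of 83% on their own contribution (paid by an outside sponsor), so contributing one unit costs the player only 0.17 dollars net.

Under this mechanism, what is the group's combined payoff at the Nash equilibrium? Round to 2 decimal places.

611.52 dollars

Under the mechanism each unit contributed yields (1.9/8) / 0.17 = 1.3971 back to its contributor per unit of net cost, which exceeds 1, making full contribution the dominant choice for everyone.
So the Nash equilibrium is full contribution by all 8; the group earns 8 × (28 × 0.83 + 1.9 × 28) = 611.52.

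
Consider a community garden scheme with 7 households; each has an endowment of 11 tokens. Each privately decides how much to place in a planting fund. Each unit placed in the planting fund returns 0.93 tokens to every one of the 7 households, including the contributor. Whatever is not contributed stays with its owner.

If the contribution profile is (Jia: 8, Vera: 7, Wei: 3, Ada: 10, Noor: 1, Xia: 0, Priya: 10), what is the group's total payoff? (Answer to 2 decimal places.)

291.89 tokens

Total contributed: 8 + 7 + 3 + 10 + 1 + 0 + 10 = 39; total kept: 7 × 11 − 39 = 38.
The planting fund pays out 0.93 × 7 × 39 = 253.89 in aggregate.
Group total = 38 + 253.89 = 291.89.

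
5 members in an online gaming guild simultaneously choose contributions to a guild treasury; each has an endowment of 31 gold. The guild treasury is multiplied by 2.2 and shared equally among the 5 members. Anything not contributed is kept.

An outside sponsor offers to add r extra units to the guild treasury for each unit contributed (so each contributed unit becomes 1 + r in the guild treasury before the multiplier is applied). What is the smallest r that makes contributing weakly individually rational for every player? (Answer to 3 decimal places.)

1.273

With matching at rate r, one contributed unit becomes (1 + r) in the guild treasury and returns 2.2 × (1 + r) / 5 to the contributor.
Setting this equal to 1: 1 + r = 5/2.2 = 2.2727.
So the minimum matching rate is r = 2.2727 − 1 = 1.273.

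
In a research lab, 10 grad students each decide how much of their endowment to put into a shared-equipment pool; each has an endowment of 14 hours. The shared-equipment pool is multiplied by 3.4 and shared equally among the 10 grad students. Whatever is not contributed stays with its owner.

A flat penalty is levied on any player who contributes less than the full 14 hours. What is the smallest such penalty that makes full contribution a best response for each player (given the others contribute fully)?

9.24 hours

Given the others contribute fully, the best deviation is to contribute 0 (any partial contribution still incurs the fine and gives up units whose private return 0.3400 is below 1).
Deviating from 14 to 0 saves 14 hours but forfeits the deviator's share of the drop in the shared-equipment pool: 3.4/10 × 14 = 4.76.
So the deviation gain is 14 − 4.76 = 9.24, and the fine must be at least 9.24 hours to wipe it out.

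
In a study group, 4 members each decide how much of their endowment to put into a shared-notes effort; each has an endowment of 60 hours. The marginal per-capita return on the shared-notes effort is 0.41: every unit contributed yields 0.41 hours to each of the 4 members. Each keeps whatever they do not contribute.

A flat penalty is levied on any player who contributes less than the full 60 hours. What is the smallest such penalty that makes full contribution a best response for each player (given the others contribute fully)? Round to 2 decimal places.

Given the others contribute fully, the best deviation is to contribute 0 (any partial contribution still incurs the fine and gives up units whose private return 0.41 is below 1).
Deviating from 60 to 0 saves 60 hours but forfeits the deviator's share of the drop in the shared-notes effort: 0.41 × 60 = 24.60.
So the deviation gain is 60 − 24.60 = 35.40, and the fine must be at least 35.40 hours to wipe it out.

35.40 hours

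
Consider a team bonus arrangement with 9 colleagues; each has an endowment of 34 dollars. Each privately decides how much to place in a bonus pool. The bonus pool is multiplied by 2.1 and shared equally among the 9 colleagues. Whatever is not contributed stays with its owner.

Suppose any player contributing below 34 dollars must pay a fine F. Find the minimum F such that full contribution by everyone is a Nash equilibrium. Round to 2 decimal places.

Given the others contribute fully, the best deviation is to contribute 0 (any partial contribution still incurs the fine and gives up units whose private return 0.2333 is below 1).
Deviating from 34 to 0 saves 34 dollars but forfeits the deviator's share of the drop in the bonus pool: 2.1/9 × 34 = 7.93.
So the deviation gain is 34 − 7.93 = 26.07, and the fine must be at least 26.07 dollars to wipe it out.

26.07 dollars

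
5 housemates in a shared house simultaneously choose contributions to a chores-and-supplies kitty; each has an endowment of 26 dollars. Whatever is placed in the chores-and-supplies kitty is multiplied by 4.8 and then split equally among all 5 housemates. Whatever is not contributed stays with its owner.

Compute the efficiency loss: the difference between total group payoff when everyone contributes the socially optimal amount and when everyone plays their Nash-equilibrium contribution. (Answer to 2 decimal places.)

494.00 dollars

Each contributed unit returns 4.8/5 = 0.9600 to its contributor — below 1 — so contributing 0 is dominant for every player. At the Nash equilibrium everyone keeps their 26, and the group total is 5 × 26 = 130.
Each contributed unit returns 4.800 to the group as a whole (0.9600 to each of 5 players), which exceeds 1, so the social optimum is full contribution: group total = 4.800 × 130 = 624.00.
Efficiency loss = 624.00 − 130 = 494.00.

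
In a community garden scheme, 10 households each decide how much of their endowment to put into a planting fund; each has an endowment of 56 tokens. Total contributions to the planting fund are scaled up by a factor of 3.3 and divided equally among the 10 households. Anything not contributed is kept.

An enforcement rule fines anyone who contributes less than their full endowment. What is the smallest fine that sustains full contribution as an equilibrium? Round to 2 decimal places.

37.52 tokens

Given the others contribute fully, the best deviation is to contribute 0 (any partial contribution still incurs the fine and gives up units whose private return 0.3300 is below 1).
Deviating from 56 to 0 saves 56 tokens but forfeits the deviator's share of the drop in the planting fund: 3.3/10 × 56 = 18.48.
So the deviation gain is 56 − 18.48 = 37.52, and the fine must be at least 37.52 tokens to wipe it out.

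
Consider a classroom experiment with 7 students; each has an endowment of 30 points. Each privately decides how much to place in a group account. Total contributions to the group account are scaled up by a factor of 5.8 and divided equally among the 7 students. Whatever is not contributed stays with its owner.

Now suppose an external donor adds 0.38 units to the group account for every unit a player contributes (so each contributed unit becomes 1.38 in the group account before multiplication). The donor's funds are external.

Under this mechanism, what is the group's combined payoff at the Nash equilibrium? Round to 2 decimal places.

Under the mechanism each unit contributed yields 5.8 × 1.38 / 7 = 1.1434 back to its contributor per unit of net cost, which exceeds 1, making full contribution the dominant choice for everyone.
So the Nash equilibrium is full contribution by all 7; the group earns 5.8 × 1.38 × 210 = 1680.84.

1680.84 points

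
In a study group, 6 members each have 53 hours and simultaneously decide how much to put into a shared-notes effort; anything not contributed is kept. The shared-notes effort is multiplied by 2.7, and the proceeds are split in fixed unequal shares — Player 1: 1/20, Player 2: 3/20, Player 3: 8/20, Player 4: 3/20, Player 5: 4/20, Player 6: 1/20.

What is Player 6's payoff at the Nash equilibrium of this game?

60.16 hours

For player j, contributing a unit is worthwhile iff 2.7 × (j's share) ≥ 1, i.e. iff j's share is at least 0.3704.
Only Player 3 (8/20) clears that bar, contributing 53; the remaining 5 contribute 0. Total contributed: 53.
Player 6 keeps 53 and receives 2.7 × 53 × 1/20 = 7.16 from the shared-notes effort, for a payoff of 60.16.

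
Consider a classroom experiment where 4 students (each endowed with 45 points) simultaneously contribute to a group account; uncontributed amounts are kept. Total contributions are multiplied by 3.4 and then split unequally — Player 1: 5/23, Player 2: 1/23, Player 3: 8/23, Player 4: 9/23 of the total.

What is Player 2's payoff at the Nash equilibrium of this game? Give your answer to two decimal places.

58.30 points

For player j, contributing a unit is worthwhile iff 3.4 × (j's share) ≥ 1, i.e. iff j's share is at least 0.2941.
The shares above 0.2941 belong to Player 3 and Player 4, contributing 45 each; the remaining 2 contribute 0. Total contributed: 90.
Player 2 keeps 45 and receives 3.4 × 90 × 1/23 = 13.30 from the group account, for a payoff of 58.30.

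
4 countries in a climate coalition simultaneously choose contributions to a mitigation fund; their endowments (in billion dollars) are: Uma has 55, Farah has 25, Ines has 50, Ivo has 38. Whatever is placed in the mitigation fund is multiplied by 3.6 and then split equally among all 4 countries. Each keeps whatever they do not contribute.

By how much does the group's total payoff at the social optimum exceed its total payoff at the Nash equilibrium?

The private return per contributed unit is 3.6/4 = 0.9000 < 1 for every player regardless of endowment, so the Nash equilibrium is zero contribution and the group total is Σ E_j = 55 + 25 + 50 + 38 = 168.
Each contributed unit returns 3.600 to the group, so the social optimum is full contribution by everyone: group total = 3.600 × 168 = 604.80.
Efficiency loss = (3.600 − 1) × 168 = 436.80.

436.80 billion dollars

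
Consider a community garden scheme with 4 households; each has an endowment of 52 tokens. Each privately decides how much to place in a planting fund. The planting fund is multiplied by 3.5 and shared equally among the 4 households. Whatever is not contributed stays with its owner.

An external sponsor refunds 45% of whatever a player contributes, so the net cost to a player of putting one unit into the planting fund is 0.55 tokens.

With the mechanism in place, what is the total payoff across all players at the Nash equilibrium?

821.60 tokens

The effective private return per unit is now (3.5/4) / 0.55 = 1.5909 > 1, so every player's dominant strategy flips to full contribution.
At the Nash equilibrium everyone contributes 52. Group total payoff = 4 × (52 × 0.45 + 3.5 × 52) = 821.60.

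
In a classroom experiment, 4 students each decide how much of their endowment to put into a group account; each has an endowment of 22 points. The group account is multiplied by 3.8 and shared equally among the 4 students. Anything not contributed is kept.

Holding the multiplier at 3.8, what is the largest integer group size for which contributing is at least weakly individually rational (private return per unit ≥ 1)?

3

Private return per unit is 3.8/(group size), which is ≥ 1 whenever the group size is ≤ 3.8.
The largest such integer is 3.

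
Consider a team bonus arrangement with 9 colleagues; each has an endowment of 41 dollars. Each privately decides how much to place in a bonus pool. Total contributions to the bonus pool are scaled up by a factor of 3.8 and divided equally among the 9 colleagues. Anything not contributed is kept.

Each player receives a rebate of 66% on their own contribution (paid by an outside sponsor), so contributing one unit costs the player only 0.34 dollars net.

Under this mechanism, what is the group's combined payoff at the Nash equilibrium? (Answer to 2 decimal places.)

The effective private return per unit is now (3.8/9) / 0.34 = 1.2418 > 1, so every player's dominant strategy flips to full contribution.
So the Nash equilibrium is full contribution by all 9; the group earns 9 × (41 × 0.66 + 3.8 × 41) = 1645.74.

1645.74 dollars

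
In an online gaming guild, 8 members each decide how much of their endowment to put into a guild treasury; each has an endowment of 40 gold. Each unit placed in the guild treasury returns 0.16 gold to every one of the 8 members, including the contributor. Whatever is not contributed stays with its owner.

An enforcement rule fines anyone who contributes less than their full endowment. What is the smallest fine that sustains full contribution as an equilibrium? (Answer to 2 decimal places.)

33.60 gold

Given the others contribute fully, the best deviation is to contribute 0 (any partial contribution still incurs the fine and gives up units whose private return 0.16 is below 1).
Deviating from 40 to 0 saves 40 gold but forfeits the deviator's share of the drop in the guild treasury: 0.16 × 40 = 6.40.
So the deviation gain is 40 − 6.40 = 33.60, and the fine must be at least 33.60 gold to wipe it out.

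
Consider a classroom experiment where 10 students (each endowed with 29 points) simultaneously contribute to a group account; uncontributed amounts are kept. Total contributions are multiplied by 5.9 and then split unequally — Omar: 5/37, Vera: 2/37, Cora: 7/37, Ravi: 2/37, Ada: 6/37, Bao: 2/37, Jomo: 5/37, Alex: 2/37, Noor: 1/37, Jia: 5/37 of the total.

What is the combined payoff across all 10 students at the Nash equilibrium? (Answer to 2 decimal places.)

Each unit j contributes comes back to j as 5.9 × (j's share), so j prefers to contribute only if that share exceeds 1/5.9 = 0.1695; otherwise keeping the unit dominates.
Only Cora (7/37) clears that bar, contributing 29; the remaining 9 contribute 0. Total contributed: 29.
The group account pays out 5.9 × 29 = 171.10 in total (split across the unequal shares, but the aggregate is all that matters for the group sum).
The 9 free-riders keep 29 each, adding 261. Group total = 261 + 171.10 = 432.10.

432.10 points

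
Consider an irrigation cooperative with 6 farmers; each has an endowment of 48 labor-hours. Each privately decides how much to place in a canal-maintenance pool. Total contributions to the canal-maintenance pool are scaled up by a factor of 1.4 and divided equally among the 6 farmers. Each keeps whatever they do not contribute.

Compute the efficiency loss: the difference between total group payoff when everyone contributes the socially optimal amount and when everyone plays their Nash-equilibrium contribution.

Each contributed unit returns 1.4/6 = 0.2333 to its contributor — below 1 — so contributing 0 is dominant for every player. At the Nash equilibrium everyone keeps their 48, and the group total is 6 × 48 = 288.
Each contributed unit returns 1.400 to the group as a whole (0.2333 to each of 6 players), which exceeds 1, so the social optimum is full contribution: group total = 1.400 × 288 = 403.20.
Efficiency loss = 403.20 − 288 = 115.20.

115.20 labor-hours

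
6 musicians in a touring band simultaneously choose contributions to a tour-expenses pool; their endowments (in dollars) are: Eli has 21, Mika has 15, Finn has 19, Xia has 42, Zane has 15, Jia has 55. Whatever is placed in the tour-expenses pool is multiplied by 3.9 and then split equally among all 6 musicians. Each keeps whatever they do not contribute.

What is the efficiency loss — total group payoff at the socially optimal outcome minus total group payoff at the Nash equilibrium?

The private return per contributed unit is 3.9/6 = 0.6500 < 1 for every player regardless of endowment, so the Nash equilibrium is zero contribution and the group total is Σ E_j = 21 + 15 + 19 + 42 + 15 + 55 = 167.
Each contributed unit returns 3.900 to the group, so the social optimum is full contribution by everyone: group total = 3.900 × 167 = 651.30.
Efficiency loss = (3.900 − 1) × 167 = 484.30.

484.30 dollars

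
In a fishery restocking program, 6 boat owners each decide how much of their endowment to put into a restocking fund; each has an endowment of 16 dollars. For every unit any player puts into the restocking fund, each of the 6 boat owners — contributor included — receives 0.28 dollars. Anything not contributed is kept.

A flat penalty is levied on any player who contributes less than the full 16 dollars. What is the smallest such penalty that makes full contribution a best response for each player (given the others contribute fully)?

Given the others contribute fully, the best deviation is to contribute 0 (any partial contribution still incurs the fine and gives up units whose private return 0.28 is below 1).
Deviating from 16 to 0 saves 16 dollars but forfeits the deviator's share of the drop in the restocking fund: 0.28 × 16 = 4.48.
So the deviation gain is 16 − 4.48 = 11.52, and the fine must be at least 11.52 dollars to wipe it out.

11.52 dollars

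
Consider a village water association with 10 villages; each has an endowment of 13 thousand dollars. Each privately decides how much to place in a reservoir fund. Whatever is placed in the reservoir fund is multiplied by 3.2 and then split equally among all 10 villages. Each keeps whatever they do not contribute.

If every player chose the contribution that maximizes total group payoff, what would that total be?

416.00 thousand dollars

Each contributed unit returns 3.200 to the group as a whole (0.3200 to each of 10 players), which exceeds 1, so the social optimum is full contribution: group total = 3.200 × 130 = 416.00.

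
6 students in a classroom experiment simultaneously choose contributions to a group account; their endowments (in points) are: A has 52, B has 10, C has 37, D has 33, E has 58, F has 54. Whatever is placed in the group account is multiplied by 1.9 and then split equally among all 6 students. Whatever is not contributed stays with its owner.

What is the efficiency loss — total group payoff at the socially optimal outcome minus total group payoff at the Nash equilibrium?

The private return per contributed unit is 1.9/6 = 0.3167 < 1 for every player regardless of endowment, so the Nash equilibrium is zero contribution and the group total is Σ E_j = 52 + 10 + 37 + 33 + 58 + 54 = 244.
Each contributed unit returns 1.900 to the group, so the social optimum is full contribution by everyone: group total = 1.900 × 244 = 463.60.
Efficiency loss = (1.900 − 1) × 244 = 219.60.

219.60 points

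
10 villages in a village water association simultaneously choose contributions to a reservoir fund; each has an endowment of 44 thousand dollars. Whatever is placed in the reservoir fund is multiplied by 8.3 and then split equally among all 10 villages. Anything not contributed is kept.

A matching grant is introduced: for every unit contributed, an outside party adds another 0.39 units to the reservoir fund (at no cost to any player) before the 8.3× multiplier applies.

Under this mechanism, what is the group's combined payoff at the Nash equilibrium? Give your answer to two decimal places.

The effective private return per unit is now 8.3 × 1.39 / 10 = 1.1537 > 1, so every player's dominant strategy flips to full contribution.
So the Nash equilibrium is full contribution by all 10; the group earns 8.3 × 1.39 × 440 = 5076.28.

5076.28 thousand dollars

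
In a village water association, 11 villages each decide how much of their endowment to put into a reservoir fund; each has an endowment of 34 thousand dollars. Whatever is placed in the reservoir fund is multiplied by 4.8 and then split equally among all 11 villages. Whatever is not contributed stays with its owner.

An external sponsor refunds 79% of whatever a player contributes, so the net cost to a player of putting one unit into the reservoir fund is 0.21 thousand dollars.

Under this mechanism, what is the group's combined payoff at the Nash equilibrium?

2090.66 thousand dollars

The effective private return per unit is now (4.8/11) / 0.21 = 2.0779 > 1, so every player's dominant strategy flips to full contribution.
So the Nash equilibrium is full contribution by all 11; the group earns 11 × (34 × 0.79 + 4.8 × 34) = 2090.66.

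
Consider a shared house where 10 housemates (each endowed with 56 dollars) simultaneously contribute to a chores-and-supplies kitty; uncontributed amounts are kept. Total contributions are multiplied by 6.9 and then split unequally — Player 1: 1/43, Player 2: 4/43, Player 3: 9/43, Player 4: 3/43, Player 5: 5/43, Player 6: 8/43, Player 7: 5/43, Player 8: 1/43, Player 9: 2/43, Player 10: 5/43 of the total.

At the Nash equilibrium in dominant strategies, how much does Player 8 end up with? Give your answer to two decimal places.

73.97 dollars

Player j's private return per contributed unit is 6.9 × (j's share). Contributing is weakly dominant for j when that share is at least 1/6.9 = 0.1449, and contributing 0 is dominant otherwise.
The shares above 0.1449 belong to Player 3 and Player 6, contributing 56 each; the remaining 8 contribute 0. Total contributed: 112.
Player 8 keeps 56 and receives 6.9 × 112 × 1/43 = 17.97 from the chores-and-supplies kitty, for a payoff of 73.97.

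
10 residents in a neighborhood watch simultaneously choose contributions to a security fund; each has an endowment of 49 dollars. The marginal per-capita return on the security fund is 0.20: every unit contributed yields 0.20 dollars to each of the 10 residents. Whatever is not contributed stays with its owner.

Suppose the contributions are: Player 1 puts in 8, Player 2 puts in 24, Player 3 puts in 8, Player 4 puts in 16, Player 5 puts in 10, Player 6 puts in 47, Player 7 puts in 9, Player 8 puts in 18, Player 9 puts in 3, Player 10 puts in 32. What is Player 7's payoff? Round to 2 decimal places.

Total contributed: 8 + 24 + 8 + 16 + 10 + 47 + 9 + 18 + 3 + 32 = 175.
Each receives 0.20 × 175 = 35.00 from the security fund.
Player 7 keeps 49 − 9 = 40, so Player 7's payoff is 40 + 35.00 = 75.00.

75.00 dollars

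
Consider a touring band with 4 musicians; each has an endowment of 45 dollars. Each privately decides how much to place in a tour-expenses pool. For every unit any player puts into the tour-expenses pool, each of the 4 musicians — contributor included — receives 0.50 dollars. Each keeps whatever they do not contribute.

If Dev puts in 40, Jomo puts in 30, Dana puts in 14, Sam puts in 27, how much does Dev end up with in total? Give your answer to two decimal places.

60.50 dollars

Total contributed: 40 + 30 + 14 + 27 = 111.
Each receives 0.50 × 111 = 55.50 from the tour-expenses pool.
Dev keeps 45 − 40 = 5, so Dev's payoff is 5 + 55.50 = 60.50.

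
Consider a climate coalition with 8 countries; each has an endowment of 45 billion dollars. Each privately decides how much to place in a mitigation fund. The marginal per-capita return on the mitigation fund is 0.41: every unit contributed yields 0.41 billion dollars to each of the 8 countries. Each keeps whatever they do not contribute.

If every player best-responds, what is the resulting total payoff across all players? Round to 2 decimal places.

360.00 billion dollars

The private return per contributed unit is 0.41 < 1, so contributing 0 is dominant for every player. At the Nash equilibrium everyone keeps their 45, and the group total is 8 × 45 = 360.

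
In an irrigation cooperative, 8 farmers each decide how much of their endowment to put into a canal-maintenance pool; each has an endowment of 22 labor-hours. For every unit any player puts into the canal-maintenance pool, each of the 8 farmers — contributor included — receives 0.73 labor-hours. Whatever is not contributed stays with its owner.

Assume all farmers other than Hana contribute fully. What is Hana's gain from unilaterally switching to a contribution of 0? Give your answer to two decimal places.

5.94 labor-hours

Switching from a contribution of 22 to 0 lets Hana keep an extra 22 labor-hours, but lowers the canal-maintenance pool by 22, which costs Hana their own share of that drop: 0.73 × 22 = 16.06.
Net gain = 22 − 16.06 = 5.94. The private return per contributed unit (0.73) is below 1, so free-riding is indeed the best response regardless of what the others do.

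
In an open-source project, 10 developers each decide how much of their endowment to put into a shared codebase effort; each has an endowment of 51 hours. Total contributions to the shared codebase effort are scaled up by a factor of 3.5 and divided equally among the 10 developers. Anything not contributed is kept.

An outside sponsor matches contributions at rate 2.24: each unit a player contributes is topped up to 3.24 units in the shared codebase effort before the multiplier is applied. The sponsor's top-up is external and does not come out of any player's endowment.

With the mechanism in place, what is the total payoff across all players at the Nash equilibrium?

With the mechanism, a contributed unit returns 3.5 × 3.24 / 10 = 1.1340 per unit of net cost to the contributor — now above 1 — so contributing fully is weakly dominant for every player.
At the Nash equilibrium everyone contributes 51. Group total payoff = 3.5 × 3.24 × 510 = 5783.40.

5783.40 hours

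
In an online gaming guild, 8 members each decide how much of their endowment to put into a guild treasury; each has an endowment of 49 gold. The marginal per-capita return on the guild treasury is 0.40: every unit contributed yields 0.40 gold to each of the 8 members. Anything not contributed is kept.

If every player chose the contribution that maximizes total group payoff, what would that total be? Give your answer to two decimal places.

1254.40 gold

Each contributed unit returns 3.200 to the group as a whole (0.40 to each of 8 players), which exceeds 1, so the social optimum is full contribution: group total = 3.200 × 392 = 1254.40.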